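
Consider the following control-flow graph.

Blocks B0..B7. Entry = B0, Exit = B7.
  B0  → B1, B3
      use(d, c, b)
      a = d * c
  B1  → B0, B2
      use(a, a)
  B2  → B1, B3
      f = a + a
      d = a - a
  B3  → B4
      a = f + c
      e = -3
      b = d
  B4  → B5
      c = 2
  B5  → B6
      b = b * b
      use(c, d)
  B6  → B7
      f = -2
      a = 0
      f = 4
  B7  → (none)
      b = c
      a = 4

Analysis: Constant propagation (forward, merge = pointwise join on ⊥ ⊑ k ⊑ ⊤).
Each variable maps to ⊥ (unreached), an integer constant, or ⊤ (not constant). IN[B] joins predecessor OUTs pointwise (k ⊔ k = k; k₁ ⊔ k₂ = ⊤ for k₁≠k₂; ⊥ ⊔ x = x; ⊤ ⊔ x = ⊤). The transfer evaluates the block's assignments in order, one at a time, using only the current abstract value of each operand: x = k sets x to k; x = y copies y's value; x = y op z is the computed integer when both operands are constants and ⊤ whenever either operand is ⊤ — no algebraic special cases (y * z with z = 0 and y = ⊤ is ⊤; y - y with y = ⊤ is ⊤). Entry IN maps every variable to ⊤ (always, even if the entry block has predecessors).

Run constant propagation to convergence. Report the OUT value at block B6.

Converged values:
  B0:   IN=(all ⊤)   OUT=(all ⊤)
  B1:   IN=(all ⊤)   OUT=(all ⊤)
  B2:   IN=(all ⊤)   OUT=(all ⊤)
  B3:   IN=(all ⊤)   OUT={e:-3; rest ⊤}
  B4:   IN={e:-3; rest ⊤}   OUT={c:2, e:-3; rest ⊤}
  B5:   IN={c:2, e:-3; rest ⊤}   OUT={c:2, e:-3; rest ⊤}
  B6:   IN={c:2, e:-3; rest ⊤}   OUT={a:0, c:2, e:-3, f:4; rest ⊤}
  B7:   IN={a:0, c:2, e:-3, f:4; rest ⊤}   OUT={a:4, b:2, c:2, e:-3, f:4; rest ⊤}

Merge at B6: IN[B6] = OUT[B5] = {a: ⊤, b: ⊤, c: 2, d: ⊤, e: -3, f: ⊤}
Applying B6's transfer function to that IN value gives OUT[B6] (row B6 above).

Answer: {a: 0, b: ⊤, c: 2, d: ⊤, e: -3, f: 4}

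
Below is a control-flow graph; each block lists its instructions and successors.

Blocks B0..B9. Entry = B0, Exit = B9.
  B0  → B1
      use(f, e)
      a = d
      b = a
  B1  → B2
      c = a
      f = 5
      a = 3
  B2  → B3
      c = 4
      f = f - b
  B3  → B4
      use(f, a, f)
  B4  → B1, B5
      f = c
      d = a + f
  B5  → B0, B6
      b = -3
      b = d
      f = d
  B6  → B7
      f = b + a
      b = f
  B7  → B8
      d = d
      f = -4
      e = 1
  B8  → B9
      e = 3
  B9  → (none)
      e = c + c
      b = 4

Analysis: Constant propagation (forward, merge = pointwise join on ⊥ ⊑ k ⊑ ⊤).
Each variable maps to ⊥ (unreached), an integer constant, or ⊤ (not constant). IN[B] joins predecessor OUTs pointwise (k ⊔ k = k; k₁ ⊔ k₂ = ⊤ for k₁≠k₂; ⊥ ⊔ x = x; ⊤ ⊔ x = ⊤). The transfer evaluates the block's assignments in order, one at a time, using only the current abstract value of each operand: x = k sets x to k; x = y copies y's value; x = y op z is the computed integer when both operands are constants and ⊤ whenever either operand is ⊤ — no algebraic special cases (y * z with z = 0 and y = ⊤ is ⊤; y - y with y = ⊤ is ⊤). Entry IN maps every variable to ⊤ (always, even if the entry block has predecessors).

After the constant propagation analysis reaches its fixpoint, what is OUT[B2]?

Per-block solution:
  B0:   IN=(all ⊤)   OUT=(all ⊤)
  B1:   IN=(all ⊤)   OUT={a:3, f:5; rest ⊤}
  B2:   IN={a:3, f:5; rest ⊤}   OUT={a:3, c:4; rest ⊤}
  B3:   IN={a:3, c:4; rest ⊤}   OUT={a:3, c:4; rest ⊤}
  B4:   IN={a:3, c:4; rest ⊤}   OUT={a:3, c:4, d:7, f:4; rest ⊤}
  B5:   IN={a:3, c:4, d:7, f:4; rest ⊤}   OUT={a:3, b:7, c:4, d:7, f:7; rest ⊤}
  B6:   IN={a:3, b:7, c:4, d:7, f:7; rest ⊤}   OUT={a:3, b:10, c:4, d:7, f:10; rest ⊤}
  B7:   IN={a:3, b:10, c:4, d:7, f:10; rest ⊤}   OUT={a:3, b:10, c:4, d:7, e:1, f:-4; rest ⊤}
  B8:   IN={a:3, b:10, c:4, d:7, e:1, f:-4; rest ⊤}   OUT={a:3, b:10, c:4, d:7, e:3, f:-4; rest ⊤}
  B9:   IN={a:3, b:10, c:4, d:7, e:3, f:-4; rest ⊤}   OUT={a:3, b:4, c:4, d:7, e:8, f:-4; rest ⊤}

Merge at B2: IN[B2] = OUT[B1] = {a: 3, b: ⊤, c: ⊤, d: ⊤, e: ⊤, f: 5}
Applying B2's transfer function to that IN value gives OUT[B2] (row B2 above).

Answer: {a: 3, b: ⊤, c: 4, d: ⊤, e: ⊤, f: ⊤}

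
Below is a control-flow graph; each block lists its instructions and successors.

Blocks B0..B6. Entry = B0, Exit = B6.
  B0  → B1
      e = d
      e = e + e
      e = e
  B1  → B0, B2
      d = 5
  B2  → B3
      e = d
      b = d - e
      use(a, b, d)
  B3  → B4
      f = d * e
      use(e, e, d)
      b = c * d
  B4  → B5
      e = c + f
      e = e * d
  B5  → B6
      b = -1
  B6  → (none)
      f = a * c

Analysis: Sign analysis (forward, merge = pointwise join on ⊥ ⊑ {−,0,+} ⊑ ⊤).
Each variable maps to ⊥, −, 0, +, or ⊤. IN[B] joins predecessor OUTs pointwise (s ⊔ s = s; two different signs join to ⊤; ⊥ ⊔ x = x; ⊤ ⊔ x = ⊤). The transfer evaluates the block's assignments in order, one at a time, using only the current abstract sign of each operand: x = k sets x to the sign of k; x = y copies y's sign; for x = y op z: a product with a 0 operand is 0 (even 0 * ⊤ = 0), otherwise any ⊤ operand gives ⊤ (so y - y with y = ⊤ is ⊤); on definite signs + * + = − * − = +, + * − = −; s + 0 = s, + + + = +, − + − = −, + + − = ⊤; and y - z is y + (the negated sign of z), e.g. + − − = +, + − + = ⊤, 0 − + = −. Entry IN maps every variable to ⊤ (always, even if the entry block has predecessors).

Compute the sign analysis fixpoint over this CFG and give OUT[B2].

Fixpoint table:
  B0:   IN=(all ⊤)   OUT=(all ⊤)
  B1:   IN=(all ⊤)   OUT={d:+; rest ⊤}
  B2:   IN={d:+; rest ⊤}   OUT={d:+, e:+; rest ⊤}
  B3:   IN={d:+, e:+; rest ⊤}   OUT={d:+, e:+, f:+; rest ⊤}
  B4:   IN={d:+, e:+, f:+; rest ⊤}   OUT={d:+, f:+; rest ⊤}
  B5:   IN={d:+, f:+; rest ⊤}   OUT={b:-, d:+, f:+; rest ⊤}
  B6:   IN={b:-, d:+, f:+; rest ⊤}   OUT={b:-, d:+; rest ⊤}

Merge at B2: IN[B2] = OUT[B1] = {a: ⊤, b: ⊤, c: ⊤, d: +, e: ⊤, f: ⊤}
Applying B2's transfer function to that IN value gives OUT[B2] (row B2 above).

Answer: {a: ⊤, b: ⊤, c: ⊤, d: +, e: +, f: ⊤}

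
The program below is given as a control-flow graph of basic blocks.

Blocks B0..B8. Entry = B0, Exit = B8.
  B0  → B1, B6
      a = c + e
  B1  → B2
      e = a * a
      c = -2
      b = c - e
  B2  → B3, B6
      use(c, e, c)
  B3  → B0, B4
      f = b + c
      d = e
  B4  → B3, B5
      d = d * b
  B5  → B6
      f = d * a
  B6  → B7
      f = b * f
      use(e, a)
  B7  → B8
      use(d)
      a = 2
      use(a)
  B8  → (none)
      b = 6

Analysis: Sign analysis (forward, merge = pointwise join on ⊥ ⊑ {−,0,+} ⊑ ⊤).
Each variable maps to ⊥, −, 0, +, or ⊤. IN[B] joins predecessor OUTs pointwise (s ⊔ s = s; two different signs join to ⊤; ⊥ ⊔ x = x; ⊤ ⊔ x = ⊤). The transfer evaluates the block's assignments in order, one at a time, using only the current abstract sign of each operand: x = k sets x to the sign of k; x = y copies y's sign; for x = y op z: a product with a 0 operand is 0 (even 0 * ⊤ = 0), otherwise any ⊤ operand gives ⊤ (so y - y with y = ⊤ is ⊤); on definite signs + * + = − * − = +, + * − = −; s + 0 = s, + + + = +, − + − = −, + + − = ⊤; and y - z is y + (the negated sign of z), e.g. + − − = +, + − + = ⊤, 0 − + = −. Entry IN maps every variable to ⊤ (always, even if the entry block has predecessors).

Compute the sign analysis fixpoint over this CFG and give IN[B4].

Fixpoint table:
  B0: | IN=(all ⊤) | OUT=(all ⊤)
  B1: | IN=(all ⊤) | OUT={c:-; rest ⊤}
  B2: | IN={c:-; rest ⊤} | OUT={c:-; rest ⊤}
  B3: | IN={c:-; rest ⊤} | OUT={c:-; rest ⊤}
  B4: | IN={c:-; rest ⊤} | OUT={c:-; rest ⊤}
  B5: | IN={c:-; rest ⊤} | OUT={c:-; rest ⊤}
  B6: | IN=(all ⊤) | OUT=(all ⊤)
  B7: | IN=(all ⊤) | OUT={a:+; rest ⊤}
  B8: | IN={a:+; rest ⊤} | OUT={a:+, b:+; rest ⊤}

Merge at B4: IN[B4] = OUT[B3] = {a: ⊤, b: ⊤, c: -, d: ⊤, e: ⊤, f: ⊤}

Answer: {a: ⊤, b: ⊤, c: -, d: ⊤, e: ⊤, f: ⊤}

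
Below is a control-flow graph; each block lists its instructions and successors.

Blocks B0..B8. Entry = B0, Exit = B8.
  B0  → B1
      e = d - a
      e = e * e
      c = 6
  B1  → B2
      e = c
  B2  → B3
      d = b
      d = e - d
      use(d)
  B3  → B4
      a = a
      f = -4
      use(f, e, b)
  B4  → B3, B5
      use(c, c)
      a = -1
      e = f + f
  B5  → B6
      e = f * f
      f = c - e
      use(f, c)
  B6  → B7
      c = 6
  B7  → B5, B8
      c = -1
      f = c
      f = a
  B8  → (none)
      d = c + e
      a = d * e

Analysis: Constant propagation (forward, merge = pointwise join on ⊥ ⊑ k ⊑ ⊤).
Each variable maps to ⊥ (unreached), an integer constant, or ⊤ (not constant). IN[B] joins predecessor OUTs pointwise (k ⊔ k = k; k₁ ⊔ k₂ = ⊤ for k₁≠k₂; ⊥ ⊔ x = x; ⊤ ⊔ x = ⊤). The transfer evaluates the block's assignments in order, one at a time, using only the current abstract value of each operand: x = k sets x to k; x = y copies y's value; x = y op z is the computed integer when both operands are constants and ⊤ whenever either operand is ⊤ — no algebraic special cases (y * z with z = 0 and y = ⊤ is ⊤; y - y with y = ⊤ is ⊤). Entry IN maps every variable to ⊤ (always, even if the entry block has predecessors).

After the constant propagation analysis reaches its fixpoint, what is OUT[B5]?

Answer: {a: -1, b: ⊤, c: ⊤, d: ⊤, e: ⊤, f: ⊤}

Trace:
Converged values:
  B0: | IN=(all ⊤) | OUT={c:6; rest ⊤}
  B1: | IN={c:6; rest ⊤} | OUT={c:6, e:6; rest ⊤}
  B2: | IN={c:6, e:6; rest ⊤} | OUT={c:6, e:6; rest ⊤}
  B3: | IN={c:6; rest ⊤} | OUT={c:6, f:-4; rest ⊤}
  B4: | IN={c:6, f:-4; rest ⊤} | OUT={a:-1, c:6, e:-8, f:-4; rest ⊤}
  B5: | IN={a:-1; rest ⊤} | OUT={a:-1; rest ⊤}
  B6: | IN={a:-1; rest ⊤} | OUT={a:-1, c:6; rest ⊤}
  B7: | IN={a:-1, c:6; rest ⊤} | OUT={a:-1, c:-1, f:-1; rest ⊤}
  B8: | IN={a:-1, c:-1, f:-1; rest ⊤} | OUT={c:-1, f:-1; rest ⊤}

Merge at B5: IN[B5] = OUT[B4] ⊔ OUT[B7] = {a: -1, b: ⊤, c: ⊤, d: ⊤, e: ⊤, f: ⊤}
Applying B5's transfer function to that IN value gives OUT[B5] (row B5 above).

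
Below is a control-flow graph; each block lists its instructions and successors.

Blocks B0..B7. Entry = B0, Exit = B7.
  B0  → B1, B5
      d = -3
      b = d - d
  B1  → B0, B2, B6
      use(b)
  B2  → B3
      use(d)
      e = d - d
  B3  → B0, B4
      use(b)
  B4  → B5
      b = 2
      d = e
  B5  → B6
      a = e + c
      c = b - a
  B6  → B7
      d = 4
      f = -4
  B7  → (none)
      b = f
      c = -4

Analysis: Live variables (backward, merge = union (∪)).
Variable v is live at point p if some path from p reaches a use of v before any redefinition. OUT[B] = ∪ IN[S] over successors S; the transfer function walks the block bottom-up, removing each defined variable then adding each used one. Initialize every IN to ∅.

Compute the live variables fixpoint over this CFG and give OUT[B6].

Answer: {f}

Working:
Per-block solution:
  B0:   IN={c, e}   OUT={b, c, d, e}
  B1:   IN={b, c, d, e}   OUT={b, c, d, e}
  B2:   IN={b, c, d}   OUT={b, c, e}
  B3:   IN={b, c, e}   OUT={c, e}
  B4:   IN={c, e}   OUT={b, c, e}
  B5:   IN={b, c, e}   OUT={}
  B6:   IN={}   OUT={f}
  B7:   IN={f}   OUT={}

Merge at B6: OUT[B6] = IN[B7] = {f}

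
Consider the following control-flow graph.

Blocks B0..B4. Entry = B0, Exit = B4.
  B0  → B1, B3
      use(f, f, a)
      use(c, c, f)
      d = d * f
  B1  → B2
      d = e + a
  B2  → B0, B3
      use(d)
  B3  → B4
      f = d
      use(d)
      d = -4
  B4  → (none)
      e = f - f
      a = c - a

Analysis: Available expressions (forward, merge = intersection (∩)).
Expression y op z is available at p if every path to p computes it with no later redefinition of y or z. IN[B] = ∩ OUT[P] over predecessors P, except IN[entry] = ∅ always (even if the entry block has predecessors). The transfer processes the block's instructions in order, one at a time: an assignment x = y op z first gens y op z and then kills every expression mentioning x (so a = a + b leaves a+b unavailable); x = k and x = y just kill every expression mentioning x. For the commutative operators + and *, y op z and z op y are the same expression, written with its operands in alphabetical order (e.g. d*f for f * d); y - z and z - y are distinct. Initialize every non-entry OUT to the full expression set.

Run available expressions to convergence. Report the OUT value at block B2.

Converged values:
  B0:  IN={}  OUT={}
  B1:  IN={}  OUT={a+e}
  B2:  IN={a+e}  OUT={a+e}
  B3:  IN={}  OUT={}
  B4:  IN={}  OUT={f-f}

Merge at B2: IN[B2] = OUT[B1] = {a+e}
Applying B2's transfer function to that IN value gives OUT[B2] (row B2 above).

Answer: {a+e}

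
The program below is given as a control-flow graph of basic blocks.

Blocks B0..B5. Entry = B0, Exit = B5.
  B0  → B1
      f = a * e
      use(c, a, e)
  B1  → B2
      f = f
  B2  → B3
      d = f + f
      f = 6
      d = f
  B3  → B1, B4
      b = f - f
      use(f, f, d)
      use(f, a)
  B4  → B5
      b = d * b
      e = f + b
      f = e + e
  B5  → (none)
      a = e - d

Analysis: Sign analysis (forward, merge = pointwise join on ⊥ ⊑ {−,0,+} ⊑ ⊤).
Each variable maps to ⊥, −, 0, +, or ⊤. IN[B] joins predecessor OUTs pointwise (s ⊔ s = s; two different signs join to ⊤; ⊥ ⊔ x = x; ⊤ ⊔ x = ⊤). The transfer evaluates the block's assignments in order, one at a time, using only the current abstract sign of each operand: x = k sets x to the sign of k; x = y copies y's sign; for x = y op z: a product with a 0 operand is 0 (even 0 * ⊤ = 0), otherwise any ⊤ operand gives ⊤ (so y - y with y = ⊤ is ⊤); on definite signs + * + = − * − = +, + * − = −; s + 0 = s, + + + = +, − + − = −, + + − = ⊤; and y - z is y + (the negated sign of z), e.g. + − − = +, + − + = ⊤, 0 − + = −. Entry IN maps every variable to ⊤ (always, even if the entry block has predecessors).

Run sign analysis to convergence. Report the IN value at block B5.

Converged values:
  B0:  IN=(all ⊤)  OUT=(all ⊤)
  B1:  IN=(all ⊤)  OUT=(all ⊤)
  B2:  IN=(all ⊤)  OUT={d:+, f:+; rest ⊤}
  B3:  IN={d:+, f:+; rest ⊤}  OUT={d:+, f:+; rest ⊤}
  B4:  IN={d:+, f:+; rest ⊤}  OUT={d:+; rest ⊤}
  B5:  IN={d:+; rest ⊤}  OUT={d:+; rest ⊤}

Merge at B5: IN[B5] = OUT[B4] = {a: ⊤, b: ⊤, c: ⊤, d: +, e: ⊤, f: ⊤}

Answer: {a: ⊤, b: ⊤, c: ⊤, d: +, e: ⊤, f: ⊤}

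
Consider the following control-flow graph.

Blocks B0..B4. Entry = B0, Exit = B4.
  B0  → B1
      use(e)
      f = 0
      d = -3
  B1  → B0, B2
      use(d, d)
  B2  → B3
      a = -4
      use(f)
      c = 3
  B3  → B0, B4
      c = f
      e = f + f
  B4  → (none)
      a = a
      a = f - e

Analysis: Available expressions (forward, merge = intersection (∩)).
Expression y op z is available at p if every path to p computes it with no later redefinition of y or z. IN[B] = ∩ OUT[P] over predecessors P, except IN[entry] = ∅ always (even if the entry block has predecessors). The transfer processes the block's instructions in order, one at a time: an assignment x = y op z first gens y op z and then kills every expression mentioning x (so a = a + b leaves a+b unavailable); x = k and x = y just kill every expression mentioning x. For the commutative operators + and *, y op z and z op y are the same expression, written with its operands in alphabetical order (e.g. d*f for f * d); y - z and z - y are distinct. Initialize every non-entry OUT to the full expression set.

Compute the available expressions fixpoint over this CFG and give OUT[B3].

Fixpoint table:
  B0:  IN={}  OUT={}
  B1:  IN={}  OUT={}
  B2:  IN={}  OUT={}
  B3:  IN={}  OUT={f+f}
  B4:  IN={f+f}  OUT={f+f, f-e}

Merge at B3: IN[B3] = OUT[B2] = {}
Applying B3's transfer function to that IN value gives OUT[B3] (row B3 above).

Answer: {f+f}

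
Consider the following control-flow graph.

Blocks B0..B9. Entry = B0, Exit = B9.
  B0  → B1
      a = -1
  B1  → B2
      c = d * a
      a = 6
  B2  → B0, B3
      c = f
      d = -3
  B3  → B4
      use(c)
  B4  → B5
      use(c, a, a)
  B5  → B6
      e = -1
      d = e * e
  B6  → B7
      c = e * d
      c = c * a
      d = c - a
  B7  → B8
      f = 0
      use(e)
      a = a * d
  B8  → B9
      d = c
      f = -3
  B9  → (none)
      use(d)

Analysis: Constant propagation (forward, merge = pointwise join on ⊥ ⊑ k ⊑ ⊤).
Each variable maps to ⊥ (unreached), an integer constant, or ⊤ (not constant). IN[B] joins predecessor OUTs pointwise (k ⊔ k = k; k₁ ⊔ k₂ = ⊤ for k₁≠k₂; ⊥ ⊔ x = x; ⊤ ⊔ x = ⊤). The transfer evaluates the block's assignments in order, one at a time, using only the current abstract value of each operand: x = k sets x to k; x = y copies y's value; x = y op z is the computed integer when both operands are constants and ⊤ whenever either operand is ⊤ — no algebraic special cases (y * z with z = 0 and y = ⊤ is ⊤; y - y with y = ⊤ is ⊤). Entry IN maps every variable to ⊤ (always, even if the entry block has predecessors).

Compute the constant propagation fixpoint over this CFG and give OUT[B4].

Per-block solution:
  B0:  IN=(all ⊤)  OUT={a:-1; rest ⊤}
  B1:  IN={a:-1; rest ⊤}  OUT={a:6; rest ⊤}
  B2:  IN={a:6; rest ⊤}  OUT={a:6, d:-3; rest ⊤}
  B3:  IN={a:6, d:-3; rest ⊤}  OUT={a:6, d:-3; rest ⊤}
  B4:  IN={a:6, d:-3; rest ⊤}  OUT={a:6, d:-3; rest ⊤}
  B5:  IN={a:6, d:-3; rest ⊤}  OUT={a:6, d:1, e:-1; rest ⊤}
  B6:  IN={a:6, d:1, e:-1; rest ⊤}  OUT={a:6, c:-6, d:-12, e:-1; rest ⊤}
  B7:  IN={a:6, c:-6, d:-12, e:-1; rest ⊤}  OUT={a:-72, c:-6, d:-12, e:-1, f:0; rest ⊤}
  B8:  IN={a:-72, c:-6, d:-12, e:-1, f:0; rest ⊤}  OUT={a:-72, c:-6, d:-6, e:-1, f:-3; rest ⊤}
  B9:  IN={a:-72, c:-6, d:-6, e:-1, f:-3; rest ⊤}  OUT={a:-72, c:-6, d:-6, e:-1, f:-3; rest ⊤}

Merge at B4: IN[B4] = OUT[B3] = {a: 6, b: ⊤, c: ⊤, d: -3, e: ⊤, f: ⊤}
Applying B4's transfer function to that IN value gives OUT[B4] (row B4 above).

Answer: {a: 6, b: ⊤, c: ⊤, d: -3, e: ⊤, f: ⊤}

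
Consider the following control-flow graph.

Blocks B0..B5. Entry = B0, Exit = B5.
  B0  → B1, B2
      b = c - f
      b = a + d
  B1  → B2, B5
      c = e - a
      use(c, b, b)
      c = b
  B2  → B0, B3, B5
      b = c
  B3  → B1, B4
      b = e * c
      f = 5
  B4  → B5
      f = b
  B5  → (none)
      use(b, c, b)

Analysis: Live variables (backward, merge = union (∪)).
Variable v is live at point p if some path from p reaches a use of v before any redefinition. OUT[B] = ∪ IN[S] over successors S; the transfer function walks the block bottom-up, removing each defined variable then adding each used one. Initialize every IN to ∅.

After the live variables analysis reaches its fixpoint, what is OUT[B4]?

Answer: {b, c}

Trace:
Per-block solution:
  B0:   IN={a, c, d, e, f}   OUT={a, b, c, d, e, f}
  B1:   IN={a, b, d, e, f}   OUT={a, b, c, d, e, f}
  B2:   IN={a, c, d, e, f}   OUT={a, b, c, d, e, f}
  B3:   IN={a, c, d, e}   OUT={a, b, c, d, e, f}
  B4:   IN={b, c}   OUT={b, c}
  B5:   IN={b, c}   OUT={}

Merge at B4: OUT[B4] = IN[B5] = {b, c}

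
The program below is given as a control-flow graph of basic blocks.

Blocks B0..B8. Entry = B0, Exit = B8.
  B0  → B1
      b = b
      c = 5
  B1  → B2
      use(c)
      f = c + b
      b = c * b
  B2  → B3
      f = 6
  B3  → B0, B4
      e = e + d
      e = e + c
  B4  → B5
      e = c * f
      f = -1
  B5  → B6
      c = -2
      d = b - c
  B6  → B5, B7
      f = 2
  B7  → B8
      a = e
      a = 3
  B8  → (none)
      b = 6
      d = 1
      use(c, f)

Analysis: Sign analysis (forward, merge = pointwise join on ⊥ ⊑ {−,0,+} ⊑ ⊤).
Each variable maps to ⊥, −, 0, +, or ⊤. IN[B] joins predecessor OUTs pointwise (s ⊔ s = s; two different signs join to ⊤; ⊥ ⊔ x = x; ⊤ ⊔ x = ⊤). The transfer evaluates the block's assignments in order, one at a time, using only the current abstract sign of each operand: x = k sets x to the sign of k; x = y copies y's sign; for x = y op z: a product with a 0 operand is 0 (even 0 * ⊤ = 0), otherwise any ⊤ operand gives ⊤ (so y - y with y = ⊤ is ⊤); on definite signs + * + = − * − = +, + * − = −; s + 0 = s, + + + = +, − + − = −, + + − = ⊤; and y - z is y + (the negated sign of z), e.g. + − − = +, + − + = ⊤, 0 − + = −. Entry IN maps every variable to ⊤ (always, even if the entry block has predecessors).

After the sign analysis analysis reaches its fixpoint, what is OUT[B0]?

Answer: {a: ⊤, b: ⊤, c: +, d: ⊤, e: ⊤, f: ⊤}

Trace:
Converged values:
  B0:   IN=(all ⊤)   OUT={c:+; rest ⊤}
  B1:   IN={c:+; rest ⊤}   OUT={c:+; rest ⊤}
  B2:   IN={c:+; rest ⊤}   OUT={c:+, f:+; rest ⊤}
  B3:   IN={c:+, f:+; rest ⊤}   OUT={c:+, f:+; rest ⊤}
  B4:   IN={c:+, f:+; rest ⊤}   OUT={c:+, e:+, f:-; rest ⊤}
  B5:   IN={e:+; rest ⊤}   OUT={c:-, e:+; rest ⊤}
  B6:   IN={c:-, e:+; rest ⊤}   OUT={c:-, e:+, f:+; rest ⊤}
  B7:   IN={c:-, e:+, f:+; rest ⊤}   OUT={a:+, c:-, e:+, f:+; rest ⊤}
  B8:   IN={a:+, c:-, e:+, f:+; rest ⊤}   OUT={a:+, b:+, c:-, d:+, e:+, f:+; rest ⊤}

Merge at B0 (entry node, so the boundary value (all ⊤) is joined with the incoming edge(s)): IN[B0] = (all ⊤) ⊔ OUT[B3] = {a: ⊤, b: ⊤, c: ⊤, d: ⊤, e: ⊤, f: ⊤}
Applying B0's transfer function to that IN value gives OUT[B0] (row B0 above).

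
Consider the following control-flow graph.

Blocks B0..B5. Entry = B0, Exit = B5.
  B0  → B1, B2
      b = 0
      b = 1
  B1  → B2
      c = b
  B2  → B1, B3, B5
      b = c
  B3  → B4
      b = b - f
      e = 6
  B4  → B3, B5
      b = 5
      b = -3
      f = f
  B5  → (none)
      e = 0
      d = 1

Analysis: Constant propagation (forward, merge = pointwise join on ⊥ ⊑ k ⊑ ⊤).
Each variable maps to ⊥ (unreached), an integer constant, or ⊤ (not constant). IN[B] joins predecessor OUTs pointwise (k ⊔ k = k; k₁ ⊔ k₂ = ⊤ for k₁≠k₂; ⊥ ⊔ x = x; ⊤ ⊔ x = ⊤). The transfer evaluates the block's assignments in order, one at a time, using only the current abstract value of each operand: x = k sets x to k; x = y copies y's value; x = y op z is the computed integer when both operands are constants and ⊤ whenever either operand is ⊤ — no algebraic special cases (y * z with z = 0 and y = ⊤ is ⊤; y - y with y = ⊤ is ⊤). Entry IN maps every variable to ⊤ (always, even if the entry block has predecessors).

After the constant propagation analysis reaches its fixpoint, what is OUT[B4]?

Answer: {a: ⊤, b: -3, c: ⊤, d: ⊤, e: 6, f: ⊤}

Working:
Fixpoint table:
  B0:   IN=(all ⊤)   OUT={b:1; rest ⊤}
  B1:   IN=(all ⊤)   OUT=(all ⊤)
  B2:   IN=(all ⊤)   OUT=(all ⊤)
  B3:   IN=(all ⊤)   OUT={e:6; rest ⊤}
  B4:   IN={e:6; rest ⊤}   OUT={b:-3, e:6; rest ⊤}
  B5:   IN=(all ⊤)   OUT={d:1, e:0; rest ⊤}

Merge at B4: IN[B4] = OUT[B3] = {a: ⊤, b: ⊤, c: ⊤, d: ⊤, e: 6, f: ⊤}
Applying B4's transfer function to that IN value gives OUT[B4] (row B4 above).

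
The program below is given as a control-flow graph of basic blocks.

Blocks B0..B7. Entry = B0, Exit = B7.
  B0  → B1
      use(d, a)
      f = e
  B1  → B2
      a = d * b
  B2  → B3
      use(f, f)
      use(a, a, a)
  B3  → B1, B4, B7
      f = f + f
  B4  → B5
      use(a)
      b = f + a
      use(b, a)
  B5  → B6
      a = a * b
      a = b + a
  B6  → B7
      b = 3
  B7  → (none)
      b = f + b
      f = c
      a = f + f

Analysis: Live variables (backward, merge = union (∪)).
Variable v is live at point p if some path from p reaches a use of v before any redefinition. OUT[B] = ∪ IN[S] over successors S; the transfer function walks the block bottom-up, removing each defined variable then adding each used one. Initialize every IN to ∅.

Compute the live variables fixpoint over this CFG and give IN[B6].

Converged values:
  B0: | IN={a, b, c, d, e} | OUT={b, c, d, f}
  B1: | IN={b, c, d, f} | OUT={a, b, c, d, f}
  B2: | IN={a, b, c, d, f} | OUT={a, b, c, d, f}
  B3: | IN={a, b, c, d, f} | OUT={a, b, c, d, f}
  B4: | IN={a, c, f} | OUT={a, b, c, f}
  B5: | IN={a, b, c, f} | OUT={c, f}
  B6: | IN={c, f} | OUT={b, c, f}
  B7: | IN={b, c, f} | OUT={}

Merge at B6: OUT[B6] = IN[B7] = {b, c, f}
Applying B6's transfer function to that OUT value gives IN[B6] (row B6 above).

Answer: {c, f}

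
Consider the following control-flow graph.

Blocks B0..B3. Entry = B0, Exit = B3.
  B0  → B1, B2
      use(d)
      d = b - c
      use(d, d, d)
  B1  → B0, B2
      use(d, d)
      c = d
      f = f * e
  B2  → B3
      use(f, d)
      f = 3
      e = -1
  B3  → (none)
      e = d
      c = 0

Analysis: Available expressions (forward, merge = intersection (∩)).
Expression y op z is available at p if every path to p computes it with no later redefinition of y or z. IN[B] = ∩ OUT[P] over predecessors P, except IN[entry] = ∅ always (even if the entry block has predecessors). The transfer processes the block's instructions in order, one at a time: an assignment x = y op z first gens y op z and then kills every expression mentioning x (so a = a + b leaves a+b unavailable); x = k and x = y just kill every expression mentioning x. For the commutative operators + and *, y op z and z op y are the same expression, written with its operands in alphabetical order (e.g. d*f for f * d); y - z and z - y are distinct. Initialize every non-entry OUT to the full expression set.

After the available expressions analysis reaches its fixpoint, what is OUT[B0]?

Converged values:
  B0:  IN={}  OUT={b-c}
  B1:  IN={b-c}  OUT={}
  B2:  IN={}  OUT={}
  B3:  IN={}  OUT={}

Merge at B0 (entry node, so the boundary value {} is joined with the incoming edge(s)): IN[B0] = {} ∩ OUT[B1] = {}
Applying B0's transfer function to that IN value gives OUT[B0] (row B0 above).

Answer: {b-c}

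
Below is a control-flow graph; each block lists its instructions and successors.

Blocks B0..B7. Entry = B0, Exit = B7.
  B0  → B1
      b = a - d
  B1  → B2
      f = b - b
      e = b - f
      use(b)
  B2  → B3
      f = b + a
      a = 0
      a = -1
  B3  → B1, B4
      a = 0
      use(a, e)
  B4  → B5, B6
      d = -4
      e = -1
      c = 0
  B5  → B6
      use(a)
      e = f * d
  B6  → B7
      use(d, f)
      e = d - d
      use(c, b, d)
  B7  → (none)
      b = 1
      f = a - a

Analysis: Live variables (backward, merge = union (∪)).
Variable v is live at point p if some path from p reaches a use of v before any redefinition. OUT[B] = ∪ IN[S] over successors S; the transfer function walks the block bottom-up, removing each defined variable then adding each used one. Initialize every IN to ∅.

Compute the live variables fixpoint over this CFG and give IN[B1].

Fixpoint table:
  B0:  IN={a, d}  OUT={a, b}
  B1:  IN={a, b}  OUT={a, b, e}
  B2:  IN={a, b, e}  OUT={b, e, f}
  B3:  IN={b, e, f}  OUT={a, b, f}
  B4:  IN={a, b, f}  OUT={a, b, c, d, f}
  B5:  IN={a, b, c, d, f}  OUT={a, b, c, d, f}
  B6:  IN={a, b, c, d, f}  OUT={a}
  B7:  IN={a}  OUT={}

Merge at B1: OUT[B1] = IN[B2] = {a, b, e}
Applying B1's transfer function to that OUT value gives IN[B1] (row B1 above).

Answer: {a, b}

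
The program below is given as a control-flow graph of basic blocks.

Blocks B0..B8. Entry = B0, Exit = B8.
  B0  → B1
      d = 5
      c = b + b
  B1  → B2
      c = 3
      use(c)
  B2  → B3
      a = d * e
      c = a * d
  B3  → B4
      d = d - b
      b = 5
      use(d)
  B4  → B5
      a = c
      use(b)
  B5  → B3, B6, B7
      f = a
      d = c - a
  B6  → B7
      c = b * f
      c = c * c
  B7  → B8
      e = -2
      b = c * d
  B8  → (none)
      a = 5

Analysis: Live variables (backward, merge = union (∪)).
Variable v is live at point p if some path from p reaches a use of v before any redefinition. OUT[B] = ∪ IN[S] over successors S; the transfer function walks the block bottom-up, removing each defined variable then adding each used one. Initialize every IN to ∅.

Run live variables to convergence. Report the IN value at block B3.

Answer: {b, c, d}

Working:
Per-block solution:
  B0: | IN={b, e} | OUT={b, d, e}
  B1: | IN={b, d, e} | OUT={b, d, e}
  B2: | IN={b, d, e} | OUT={b, c, d}
  B3: | IN={b, c, d} | OUT={b, c}
  B4: | IN={b, c} | OUT={a, b, c}
  B5: | IN={a, b, c} | OUT={b, c, d, f}
  B6: | IN={b, d, f} | OUT={c, d}
  B7: | IN={c, d} | OUT={}
  B8: | IN={} | OUT={}

Merge at B3: OUT[B3] = IN[B4] = {b, c}
Applying B3's transfer function to that OUT value gives IN[B3] (row B3 above).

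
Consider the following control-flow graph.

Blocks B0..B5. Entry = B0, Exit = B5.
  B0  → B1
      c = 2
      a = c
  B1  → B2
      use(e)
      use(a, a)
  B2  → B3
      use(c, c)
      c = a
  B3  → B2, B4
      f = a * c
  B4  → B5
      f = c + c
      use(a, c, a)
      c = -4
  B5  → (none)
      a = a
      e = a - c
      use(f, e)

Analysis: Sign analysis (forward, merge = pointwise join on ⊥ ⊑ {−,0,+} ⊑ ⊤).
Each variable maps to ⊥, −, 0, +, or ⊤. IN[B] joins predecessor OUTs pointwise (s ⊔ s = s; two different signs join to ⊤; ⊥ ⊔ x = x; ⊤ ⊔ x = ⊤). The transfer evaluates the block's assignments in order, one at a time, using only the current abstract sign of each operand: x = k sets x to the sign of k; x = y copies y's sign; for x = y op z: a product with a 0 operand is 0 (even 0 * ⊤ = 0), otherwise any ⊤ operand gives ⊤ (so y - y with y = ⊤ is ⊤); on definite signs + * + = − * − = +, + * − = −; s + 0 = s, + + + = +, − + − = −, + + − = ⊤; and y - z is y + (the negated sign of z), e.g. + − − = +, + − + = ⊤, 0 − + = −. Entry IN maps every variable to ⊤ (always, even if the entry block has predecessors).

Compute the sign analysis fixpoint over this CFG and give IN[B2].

Answer: {a: +, b: ⊤, c: +, d: ⊤, e: ⊤, f: ⊤}

Working:
Fixpoint table:
  B0:  IN=(all ⊤)  OUT={a:+, c:+; rest ⊤}
  B1:  IN={a:+, c:+; rest ⊤}  OUT={a:+, c:+; rest ⊤}
  B2:  IN={a:+, c:+; rest ⊤}  OUT={a:+, c:+; rest ⊤}
  B3:  IN={a:+, c:+; rest ⊤}  OUT={a:+, c:+, f:+; rest ⊤}
  B4:  IN={a:+, c:+, f:+; rest ⊤}  OUT={a:+, c:-, f:+; rest ⊤}
  B5:  IN={a:+, c:-, f:+; rest ⊤}  OUT={a:+, c:-, e:+, f:+; rest ⊤}

Merge at B2: IN[B2] = OUT[B1] ⊔ OUT[B3] = {a: +, b: ⊤, c: +, d: ⊤, e: ⊤, f: ⊤}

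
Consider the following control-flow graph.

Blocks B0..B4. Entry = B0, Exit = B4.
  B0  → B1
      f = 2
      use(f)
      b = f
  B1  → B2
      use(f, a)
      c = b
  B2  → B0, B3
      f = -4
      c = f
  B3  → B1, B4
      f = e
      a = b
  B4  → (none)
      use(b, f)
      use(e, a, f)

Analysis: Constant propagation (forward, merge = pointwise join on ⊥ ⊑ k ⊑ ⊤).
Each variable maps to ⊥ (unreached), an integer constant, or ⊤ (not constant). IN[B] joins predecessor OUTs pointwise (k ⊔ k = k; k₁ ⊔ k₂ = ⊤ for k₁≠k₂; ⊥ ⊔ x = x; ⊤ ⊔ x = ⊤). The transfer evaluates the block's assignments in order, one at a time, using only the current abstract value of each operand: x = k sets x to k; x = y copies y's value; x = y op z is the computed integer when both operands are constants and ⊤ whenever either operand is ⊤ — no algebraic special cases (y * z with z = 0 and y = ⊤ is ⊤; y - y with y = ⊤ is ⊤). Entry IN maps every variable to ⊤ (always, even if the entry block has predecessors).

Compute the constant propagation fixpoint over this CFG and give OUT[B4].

Per-block solution:
  B0:  IN=(all ⊤)  OUT={b:2, f:2; rest ⊤}
  B1:  IN={b:2; rest ⊤}  OUT={b:2, c:2; rest ⊤}
  B2:  IN={b:2, c:2; rest ⊤}  OUT={b:2, c:-4, f:-4; rest ⊤}
  B3:  IN={b:2, c:-4, f:-4; rest ⊤}  OUT={a:2, b:2, c:-4; rest ⊤}
  B4:  IN={a:2, b:2, c:-4; rest ⊤}  OUT={a:2, b:2, c:-4; rest ⊤}

Merge at B4: IN[B4] = OUT[B3] = {a: 2, b: 2, c: -4, d: ⊤, e: ⊤, f: ⊤}
Applying B4's transfer function to that IN value gives OUT[B4] (row B4 above).

Answer: {a: 2, b: 2, c: -4, d: ⊤, e: ⊤, f: ⊤}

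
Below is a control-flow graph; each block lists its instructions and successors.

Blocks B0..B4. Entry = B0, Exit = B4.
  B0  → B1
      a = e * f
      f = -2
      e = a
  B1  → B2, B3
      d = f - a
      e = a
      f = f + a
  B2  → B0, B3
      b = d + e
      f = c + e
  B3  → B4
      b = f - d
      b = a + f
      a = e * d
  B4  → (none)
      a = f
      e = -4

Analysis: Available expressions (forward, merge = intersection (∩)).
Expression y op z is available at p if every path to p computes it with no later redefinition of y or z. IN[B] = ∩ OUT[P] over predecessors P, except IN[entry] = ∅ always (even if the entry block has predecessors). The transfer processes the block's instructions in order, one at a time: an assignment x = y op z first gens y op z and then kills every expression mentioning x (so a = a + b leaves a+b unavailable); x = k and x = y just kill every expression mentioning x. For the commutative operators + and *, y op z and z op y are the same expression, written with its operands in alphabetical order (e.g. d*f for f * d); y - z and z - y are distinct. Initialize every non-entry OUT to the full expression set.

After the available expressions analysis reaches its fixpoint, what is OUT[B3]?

Answer: {d*e, f-d}

Working:
Fixpoint table:
  B0:   IN={}   OUT={}
  B1:   IN={}   OUT={}
  B2:   IN={}   OUT={c+e, d+e}
  B3:   IN={}   OUT={d*e, f-d}
  B4:   IN={d*e, f-d}   OUT={f-d}

Merge at B3: IN[B3] = OUT[B1] ∩ OUT[B2] = {}
Applying B3's transfer function to that IN value gives OUT[B3] (row B3 above).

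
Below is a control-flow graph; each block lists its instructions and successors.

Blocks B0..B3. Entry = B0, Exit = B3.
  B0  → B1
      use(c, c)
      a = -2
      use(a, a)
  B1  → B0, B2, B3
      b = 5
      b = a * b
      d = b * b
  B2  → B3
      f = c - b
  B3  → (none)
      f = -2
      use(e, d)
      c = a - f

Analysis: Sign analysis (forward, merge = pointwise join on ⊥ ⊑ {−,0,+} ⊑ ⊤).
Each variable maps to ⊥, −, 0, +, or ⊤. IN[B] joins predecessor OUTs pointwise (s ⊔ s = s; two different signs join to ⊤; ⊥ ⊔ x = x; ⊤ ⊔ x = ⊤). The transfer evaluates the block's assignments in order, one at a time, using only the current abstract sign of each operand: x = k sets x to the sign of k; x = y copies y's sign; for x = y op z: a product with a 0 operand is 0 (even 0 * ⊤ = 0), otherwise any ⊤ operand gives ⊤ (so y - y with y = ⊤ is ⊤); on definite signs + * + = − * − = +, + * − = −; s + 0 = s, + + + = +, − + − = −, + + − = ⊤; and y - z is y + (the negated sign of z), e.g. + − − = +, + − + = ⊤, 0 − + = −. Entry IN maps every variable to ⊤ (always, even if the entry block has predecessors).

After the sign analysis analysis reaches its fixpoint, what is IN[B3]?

Answer: {a: -, b: -, c: ⊤, d: +, e: ⊤, f: ⊤}

Derivation:
Per-block solution:
  B0:  IN=(all ⊤)  OUT={a:-; rest ⊤}
  B1:  IN={a:-; rest ⊤}  OUT={a:-, b:-, d:+; rest ⊤}
  B2:  IN={a:-, b:-, d:+; rest ⊤}  OUT={a:-, b:-, d:+; rest ⊤}
  B3:  IN={a:-, b:-, d:+; rest ⊤}  OUT={a:-, b:-, d:+, f:-; rest ⊤}

Merge at B3: IN[B3] = OUT[B1] ⊔ OUT[B2] = {a: -, b: -, c: ⊤, d: +, e: ⊤, f: ⊤}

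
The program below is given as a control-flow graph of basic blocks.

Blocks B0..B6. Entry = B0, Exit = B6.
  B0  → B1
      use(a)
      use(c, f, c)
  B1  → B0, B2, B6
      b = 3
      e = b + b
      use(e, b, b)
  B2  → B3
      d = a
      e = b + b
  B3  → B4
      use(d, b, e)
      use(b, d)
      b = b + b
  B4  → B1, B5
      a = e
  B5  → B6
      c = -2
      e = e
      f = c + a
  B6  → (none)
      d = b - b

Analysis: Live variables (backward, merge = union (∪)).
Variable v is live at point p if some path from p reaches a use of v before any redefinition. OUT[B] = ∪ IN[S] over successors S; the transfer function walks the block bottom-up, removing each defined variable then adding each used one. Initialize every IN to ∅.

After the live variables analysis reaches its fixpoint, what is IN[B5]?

Answer: {a, b, e}

Derivation:
Converged values:
  B0:  IN={a, c, f}  OUT={a, c, f}
  B1:  IN={a, c, f}  OUT={a, b, c, f}
  B2:  IN={a, b, c, f}  OUT={b, c, d, e, f}
  B3:  IN={b, c, d, e, f}  OUT={b, c, e, f}
  B4:  IN={b, c, e, f}  OUT={a, b, c, e, f}
  B5:  IN={a, b, e}  OUT={b}
  B6:  IN={b}  OUT={}

Merge at B5: OUT[B5] = IN[B6] = {b}
Applying B5's transfer function to that OUT value gives IN[B5] (row B5 above).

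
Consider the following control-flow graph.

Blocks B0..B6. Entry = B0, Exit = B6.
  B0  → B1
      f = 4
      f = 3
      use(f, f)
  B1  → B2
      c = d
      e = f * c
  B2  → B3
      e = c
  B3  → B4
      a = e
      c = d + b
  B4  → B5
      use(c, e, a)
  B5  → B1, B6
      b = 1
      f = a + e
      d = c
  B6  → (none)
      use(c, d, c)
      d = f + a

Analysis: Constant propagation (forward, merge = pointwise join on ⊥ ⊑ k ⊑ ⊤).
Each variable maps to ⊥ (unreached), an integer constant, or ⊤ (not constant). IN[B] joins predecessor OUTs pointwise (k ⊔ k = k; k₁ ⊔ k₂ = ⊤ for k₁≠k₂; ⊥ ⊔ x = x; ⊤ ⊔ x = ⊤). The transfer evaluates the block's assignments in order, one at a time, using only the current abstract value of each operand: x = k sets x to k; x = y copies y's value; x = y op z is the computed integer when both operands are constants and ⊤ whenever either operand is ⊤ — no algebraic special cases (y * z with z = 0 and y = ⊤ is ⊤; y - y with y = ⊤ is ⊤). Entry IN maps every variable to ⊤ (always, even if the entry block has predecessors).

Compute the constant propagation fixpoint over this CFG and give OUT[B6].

Converged values:
  B0:   IN=(all ⊤)   OUT={f:3; rest ⊤}
  B1:   IN=(all ⊤)   OUT=(all ⊤)
  B2:   IN=(all ⊤)   OUT=(all ⊤)
  B3:   IN=(all ⊤)   OUT=(all ⊤)
  B4:   IN=(all ⊤)   OUT=(all ⊤)
  B5:   IN=(all ⊤)   OUT={b:1; rest ⊤}
  B6:   IN={b:1; rest ⊤}   OUT={b:1; rest ⊤}

Merge at B6: IN[B6] = OUT[B5] = {a: ⊤, b: 1, c: ⊤, d: ⊤, e: ⊤, f: ⊤}
Applying B6's transfer function to that IN value gives OUT[B6] (row B6 above).

Answer: {a: ⊤, b: 1, c: ⊤, d: ⊤, e: ⊤, f: ⊤}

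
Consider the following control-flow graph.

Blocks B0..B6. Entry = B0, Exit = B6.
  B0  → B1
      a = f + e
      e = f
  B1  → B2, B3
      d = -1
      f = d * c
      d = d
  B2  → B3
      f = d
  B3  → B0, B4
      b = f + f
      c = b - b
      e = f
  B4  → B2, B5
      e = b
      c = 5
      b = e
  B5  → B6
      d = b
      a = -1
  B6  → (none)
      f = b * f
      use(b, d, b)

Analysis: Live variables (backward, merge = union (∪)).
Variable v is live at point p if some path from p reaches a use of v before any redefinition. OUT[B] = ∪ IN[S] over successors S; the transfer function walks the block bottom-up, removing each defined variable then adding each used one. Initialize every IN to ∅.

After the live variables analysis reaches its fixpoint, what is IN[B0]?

Per-block solution:
  B0:  IN={c, e, f}  OUT={c}
  B1:  IN={c}  OUT={d, f}
  B2:  IN={d}  OUT={d, f}
  B3:  IN={d, f}  OUT={b, c, d, e, f}
  B4:  IN={b, d, f}  OUT={b, d, f}
  B5:  IN={b, f}  OUT={b, d, f}
  B6:  IN={b, d, f}  OUT={}

Merge at B0: OUT[B0] = IN[B1] = {c}
Applying B0's transfer function to that OUT value gives IN[B0] (row B0 above).

Answer: {c, e, f}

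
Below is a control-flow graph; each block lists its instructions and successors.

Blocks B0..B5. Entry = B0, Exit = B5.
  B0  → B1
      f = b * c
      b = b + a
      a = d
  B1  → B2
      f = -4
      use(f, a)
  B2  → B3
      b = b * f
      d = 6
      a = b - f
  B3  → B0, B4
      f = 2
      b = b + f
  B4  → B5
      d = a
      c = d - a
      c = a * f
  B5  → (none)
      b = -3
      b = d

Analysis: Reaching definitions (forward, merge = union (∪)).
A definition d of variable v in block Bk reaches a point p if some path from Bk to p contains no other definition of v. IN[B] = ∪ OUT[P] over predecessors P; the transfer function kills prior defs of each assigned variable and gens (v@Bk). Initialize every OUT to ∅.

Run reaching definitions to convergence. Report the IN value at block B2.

Fixpoint table:
  B0: | IN={a@B2, b@B3, d@B2, f@B3} | OUT={a@B0, b@B0, d@B2, f@B0}
  B1: | IN={a@B0, b@B0, d@B2, f@B0} | OUT={a@B0, b@B0, d@B2, f@B1}
  B2: | IN={a@B0, b@B0, d@B2, f@B1} | OUT={a@B2, b@B2, d@B2, f@B1}
  B3: | IN={a@B2, b@B2, d@B2, f@B1} | OUT={a@B2, b@B3, d@B2, f@B3}
  B4: | IN={a@B2, b@B3, d@B2, f@B3} | OUT={a@B2, b@B3, c@B4, d@B4, f@B3}
  B5: | IN={a@B2, b@B3, c@B4, d@B4, f@B3} | OUT={a@B2, b@B5, c@B4, d@B4, f@B3}

Merge at B2: IN[B2] = OUT[B1] = {a@B0, b@B0, d@B2, f@B1}

Answer: {a@B0, b@B0, d@B2, f@B1}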